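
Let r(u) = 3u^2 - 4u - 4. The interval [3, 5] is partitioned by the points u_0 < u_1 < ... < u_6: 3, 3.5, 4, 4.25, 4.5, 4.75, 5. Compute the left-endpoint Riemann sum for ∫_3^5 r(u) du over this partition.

51.03125

Subinterval widths: 0.5, 0.5, 0.25, 0.25, 0.25, 0.25.
Left endpoints: 3, 3.5, 4, 4.25, 4.5, 4.75.
r(3) = 11, r(3.5) = 18.75, r(4) = 28, r(4.25) = 33.1875, r(4.5) = 38.75, r(4.75) = 44.6875.
Sum = Σ Δu_i · r(u_i).
Sum = 51.03125.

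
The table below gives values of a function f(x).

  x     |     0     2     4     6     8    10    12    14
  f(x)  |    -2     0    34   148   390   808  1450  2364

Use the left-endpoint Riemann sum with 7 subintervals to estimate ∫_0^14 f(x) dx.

Δx = 2.
Sum = 2·[(-2) + 0 + 34 + 148 + 390 + 808 + 1450] = 5656.

5656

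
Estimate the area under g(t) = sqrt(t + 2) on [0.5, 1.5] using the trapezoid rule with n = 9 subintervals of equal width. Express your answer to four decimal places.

Δt = (1.5 − 0.5)/9 = 1/9.
g(0.5) ≈ 1.5811, g(11/18) ≈ 1.6159, g(13/18) ≈ 1.6499, g(5/6) ≈ 1.6833, g(17/18) ≈ 1.7159, g(19/18) ≈ 1.7480, g(7/6) ≈ 1.7795, g(23/18) ≈ 1.8105, g(25/18) ≈ 1.8409, g(1.5) ≈ 1.8708.
T_9 = (Δt/2)·[g(t_0) + 2g(t_1) + ... + 2g(t_{8}) + g(t_9)].
Sum ≈ 1.7300.

1.7300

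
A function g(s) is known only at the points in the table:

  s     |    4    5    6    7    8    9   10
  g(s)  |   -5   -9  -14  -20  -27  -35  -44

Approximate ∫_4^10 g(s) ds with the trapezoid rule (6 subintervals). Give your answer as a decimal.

-129.5

Δs = 1.
T_6 = (1/2)·[(-5) + 2·(-9) + 2·(-14) + 2·(-20) + 2·(-27) + 2·(-35) + (-44)] = -129.5.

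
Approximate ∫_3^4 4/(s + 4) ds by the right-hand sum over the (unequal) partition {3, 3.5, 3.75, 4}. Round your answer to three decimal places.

0.521

Subinterval widths: 0.5, 0.25, 0.25.
Right endpoints: 3.5, 3.75, 4.
f(3.5) = 8/15, f(3.75) = 16/31, f(4) = 0.5.
Sum = Σ Δs_i · f(s_i).
Sum ≈ 0.521.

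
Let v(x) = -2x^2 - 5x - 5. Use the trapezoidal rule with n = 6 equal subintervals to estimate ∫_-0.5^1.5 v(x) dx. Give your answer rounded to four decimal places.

Δx = (1.5 − (-0.5))/6 = 1/3.
v(-0.5) = -3, v(-1/6) = -38/9, v(1/6) = -53/9, v(0.5) = -8, v(5/6) = -95/9, v(7/6) = -122/9, v(1.5) = -17.
T_6 = (Δx/2)·[v(x_0) + 2v(x_1) + ... + 2v(x_{5}) + v(x_6)].
Sum ≈ -17.4074.

-17.4074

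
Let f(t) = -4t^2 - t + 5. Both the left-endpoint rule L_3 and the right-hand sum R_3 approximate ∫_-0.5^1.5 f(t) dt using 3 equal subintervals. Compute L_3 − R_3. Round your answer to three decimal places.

6.667

L_3 ≈ 7.07407.
R_3 ≈ 0.40741.
L_3 − R_3 ≈ 6.667.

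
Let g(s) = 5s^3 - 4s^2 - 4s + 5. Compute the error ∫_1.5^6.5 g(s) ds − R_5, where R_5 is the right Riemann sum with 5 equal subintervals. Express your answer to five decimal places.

Exact integral: ∫_1.5^6.5 g(s) ds ≈ 1808.3333333.
R_5 = 2443.125.
Error ≈ 1808.3333333 − 2443.125 ≈ -634.79167.

-634.79167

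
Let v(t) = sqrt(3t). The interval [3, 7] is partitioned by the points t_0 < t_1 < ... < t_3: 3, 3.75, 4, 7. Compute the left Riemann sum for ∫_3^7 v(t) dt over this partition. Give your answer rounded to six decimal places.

Subinterval widths: 0.75, 0.25, 3.
Left endpoints: 3, 3.75, 4.
v(3) ≈ 3.000000, v(3.75) ≈ 3.354102, v(4) ≈ 3.464102.
Sum = Σ Δt_i · v(t_i).
Sum ≈ 13.480830.

13.480830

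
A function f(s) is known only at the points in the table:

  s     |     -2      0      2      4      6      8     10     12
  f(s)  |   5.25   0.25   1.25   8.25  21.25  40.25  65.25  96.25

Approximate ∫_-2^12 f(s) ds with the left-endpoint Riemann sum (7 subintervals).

Δs = 2.
Sum = 2·[5.25 + 0.25 + 1.25 + 8.25 + 21.25 + 40.25 + 65.25] = 283.5.

283.5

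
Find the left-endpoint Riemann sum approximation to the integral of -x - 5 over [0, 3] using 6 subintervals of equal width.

-18.75

Δx = (3 − 0)/6 = 0.5.
Left endpoints: 0, 0.5, 1, 1.5, 2, 2.5.
f(0) = -5, f(0.5) = -5.5, f(1) = -6, f(1.5) = -6.5, f(2) = -7, f(2.5) = -7.5.
Sum = Δx · [f(0) + f(0.5) + f(1) + ...].
Sum = -18.75.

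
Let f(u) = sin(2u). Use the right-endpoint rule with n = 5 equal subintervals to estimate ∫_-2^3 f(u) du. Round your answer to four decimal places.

-1.0362

Δu = (3 − (-2))/5 = 1.
Right endpoints: -1, 0, 1, 2, 3.
f(-1) ≈ -0.9093, f(0) ≈ 0.0000, f(1) ≈ 0.9093, f(2) ≈ -0.7568, f(3) ≈ -0.2794.
Sum = Δu · [f(-1) + f(0) + f(1) + f(2) + f(3)].
Sum ≈ -1.0362.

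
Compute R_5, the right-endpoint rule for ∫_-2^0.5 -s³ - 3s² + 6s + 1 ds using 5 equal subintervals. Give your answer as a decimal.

Δs = (0.5 − (-2))/5 = 0.5.
Right endpoints: -1.5, -1, -0.5, 0, 0.5.
f(-1.5) = -11.375, f(-1) = -7, f(-0.5) = -2.625, f(0) = 1, f(0.5) = 3.125.
Sum = Δs · [f(-1.5) + f(-1) + f(-0.5) + f(0) + f(0.5)].
Sum = -8.4375.

-8.4375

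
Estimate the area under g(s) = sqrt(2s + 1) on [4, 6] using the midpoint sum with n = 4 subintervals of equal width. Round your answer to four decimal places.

6.6246

Δs = (6 − 4)/4 = 0.5.
Midpoints: 4.25, 4.75, 5.25, 5.75.
g(4.25) ≈ 3.0822, g(4.75) ≈ 3.2404, g(5.25) ≈ 3.3912, g(5.75) ≈ 3.5355.
Sum = Δs · [g(4.25) + g(4.75) + g(5.25) + g(5.75)].
Sum ≈ 6.6246.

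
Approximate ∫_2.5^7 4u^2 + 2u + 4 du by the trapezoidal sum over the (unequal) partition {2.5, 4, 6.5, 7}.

510

Subinterval widths: 1.5, 2.5, 0.5.
f(2.5) = 34, f(4) = 76, f(6.5) = 186, f(7) = 214.
On each subinterval the trapezoid contributes (Δu_i/2)·[f(u_{i-1}) + f(u_i)].
Sum = 510.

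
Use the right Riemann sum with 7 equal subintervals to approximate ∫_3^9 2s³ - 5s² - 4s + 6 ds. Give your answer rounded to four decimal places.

Δs = (9 − 3)/7 = 6/7.
Right endpoints: 27/7, 33/7, 39/7, 45/7, 51/7, 57/7, 9.
f(27/7) = 10617/343, f(33/7) = 29349/343, f(39/7) = 59817/343, f(45/7) = 104613/343, f(51/7) = 166329/343, f(57/7) = 247557/343, f(9) = 1023.
Sum = Δs · [f(27/7) + f(33/7) + f(39/7) + ...].
Sum ≈ 2421.9184.

2421.9184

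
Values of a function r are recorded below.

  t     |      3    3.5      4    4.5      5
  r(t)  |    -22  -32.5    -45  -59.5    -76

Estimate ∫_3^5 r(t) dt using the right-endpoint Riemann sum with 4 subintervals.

Δt = 0.5.
Sum = 0.5·[(-32.5) + (-45) + (-59.5) + (-76)] = -106.5.

-106.5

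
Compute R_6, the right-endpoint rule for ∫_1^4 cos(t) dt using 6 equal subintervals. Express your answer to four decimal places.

-1.8633

Δt = (4 − 1)/6 = 0.5.
Right endpoints: 1.5, 2, 2.5, 3, 3.5, 4.
f(1.5) ≈ 0.0707, f(2) ≈ -0.4161, f(2.5) ≈ -0.8011, f(3) ≈ -0.9900, f(3.5) ≈ -0.9365, f(4) ≈ -0.6536.
Sum = Δt · [f(1.5) + f(2) + f(2.5) + ...].
Sum ≈ -1.8633.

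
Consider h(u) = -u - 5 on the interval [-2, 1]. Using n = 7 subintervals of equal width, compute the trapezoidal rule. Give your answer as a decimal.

-13.5

Δu = (1 − (-2))/7 = 3/7.
h(-2) = -3, h(-11/7) = -24/7, h(-8/7) = -27/7, h(-5/7) = -30/7, h(-2/7) = -33/7, h(1/7) = -36/7, h(4/7) = -39/7, h(1) = -6.
T_7 = (Δu/2)·[h(u_0) + 2h(u_1) + ... + 2h(u_{6}) + h(u_7)].
Sum = -13.5.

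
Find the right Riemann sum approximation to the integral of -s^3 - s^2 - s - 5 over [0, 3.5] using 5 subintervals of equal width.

-97.7375

Δs = (3.5 − 0)/5 = 0.7.
Right endpoints: 0.7, 1.4, 2.1, 2.8, 3.5.
f(0.7) = -6.533, f(1.4) = -11.104, f(2.1) = -20.771, f(2.8) = -37.592, f(3.5) = -63.625.
Sum = Δs · [f(0.7) + f(1.4) + f(2.1) + f(2.8) + f(3.5)].
Sum = -97.7375.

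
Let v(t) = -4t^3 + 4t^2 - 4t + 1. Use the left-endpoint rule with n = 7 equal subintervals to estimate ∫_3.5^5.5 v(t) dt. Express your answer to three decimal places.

Δt = (5.5 − 3.5)/7 = 2/7.
Left endpoints: 3.5, 53/14, 57/14, 61/14, 65/14, 69/14, 73/14.
v(3.5) = -135.5, v(53/14) = -119253/686, v(57/14) = -150193/686, v(61/14) = -186157/686, v(65/14) = -227529/686, v(69/14) = -274693/686, v(73/14) = -328033/686.
Sum = Δt · [v(3.5) + v(53/14) + v(57/14) + ...].
Sum ≈ -574.265.

-574.265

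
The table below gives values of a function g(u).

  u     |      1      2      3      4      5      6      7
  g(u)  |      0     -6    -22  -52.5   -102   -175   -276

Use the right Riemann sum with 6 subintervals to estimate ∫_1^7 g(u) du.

-633.5

Δu = 1.
Sum = 1·[(-6) + (-22) + (-52.5) + (-102) + (-175) + (-276)] = -633.5.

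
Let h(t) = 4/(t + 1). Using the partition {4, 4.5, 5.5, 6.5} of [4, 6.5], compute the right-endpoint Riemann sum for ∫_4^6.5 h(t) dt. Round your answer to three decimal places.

1.512

Subinterval widths: 0.5, 1, 1.
Right endpoints: 4.5, 5.5, 6.5.
h(4.5) = 8/11, h(5.5) = 8/13, h(6.5) = 8/15.
Sum = Σ Δt_i · h(t_i).
Sum ≈ 1.512.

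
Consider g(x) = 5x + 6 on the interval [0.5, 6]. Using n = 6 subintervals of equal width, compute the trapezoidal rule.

Δx = (6 − 0.5)/6 = 11/12.
g(0.5) = 8.5, g(17/12) = 157/12, g(7/3) = 53/3, g(3.25) = 22.25, g(25/6) = 161/6, g(61/12) = 377/12, g(6) = 36.
T_6 = (Δx/2)·[g(x_0) + 2g(x_1) + ... + 2g(x_{5}) + g(x_6)].
Sum = 122.375.

122.375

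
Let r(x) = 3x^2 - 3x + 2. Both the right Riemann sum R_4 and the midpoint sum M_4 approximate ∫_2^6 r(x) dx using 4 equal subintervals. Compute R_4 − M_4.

R_4 = 212.
M_4 = 167.
R_4 − M_4 = 45.

45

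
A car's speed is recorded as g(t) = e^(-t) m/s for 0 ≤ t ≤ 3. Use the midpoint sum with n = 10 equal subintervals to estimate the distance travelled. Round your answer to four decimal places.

0.9467

Δt = (3 − 0)/10 = 0.3.
Midpoints: 0.15, 0.45, 0.75, 1.05, 1.35, 1.65, 1.95, 2.25, 2.55, 2.85.
g(0.15) ≈ 0.8607, g(0.45) ≈ 0.6376, g(0.75) ≈ 0.4724, g(1.05) ≈ 0.3499, g(1.35) ≈ 0.2592, g(1.65) ≈ 0.1920, g(1.95) ≈ 0.1423, g(2.25) ≈ 0.1054, g(2.55) ≈ 0.0781, g(2.85) ≈ 0.0578.
Sum = Δt · [g(0.15) + g(0.45) + g(0.75) + ...].
Sum ≈ 0.9467.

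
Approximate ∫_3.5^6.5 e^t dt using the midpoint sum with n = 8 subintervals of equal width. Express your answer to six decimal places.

628.338036

Δt = (6.5 − 3.5)/8 = 0.375.
Midpoints: 3.6875, 4.0625, 4.4375, 4.8125, 5.1875, 5.5625, 5.9375, 6.3125.
f(3.6875) ≈ 39.944860, f(4.0625) ≈ 58.119428, f(4.4375) ≈ 84.563269, f(4.8125) ≈ 123.038830, f(5.1875) ≈ 179.020442, f(5.5625) ≈ 260.473206, f(5.9375) ≈ 378.986279, f(6.3125) ≈ 551.421782.
Sum = Δt · [f(3.6875) + f(4.0625) + f(4.4375) + ...].
Sum ≈ 628.338036.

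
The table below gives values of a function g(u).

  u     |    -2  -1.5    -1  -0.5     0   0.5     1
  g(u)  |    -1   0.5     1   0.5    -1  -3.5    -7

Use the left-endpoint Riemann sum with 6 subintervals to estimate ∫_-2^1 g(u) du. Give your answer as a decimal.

Δu = 0.5.
Sum = 0.5·[(-1) + 0.5 + 1 + 0.5 + (-1) + (-3.5)] = -1.75.

-1.75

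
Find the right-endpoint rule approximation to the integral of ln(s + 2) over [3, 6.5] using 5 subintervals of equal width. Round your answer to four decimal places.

Δs = (6.5 − 3)/5 = 0.7.
Right endpoints: 3.7, 4.4, 5.1, 5.8, 6.5.
f(3.7) ≈ 1.7405, f(4.4) ≈ 1.8563, f(5.1) ≈ 1.9601, f(5.8) ≈ 2.0541, f(6.5) ≈ 2.1401.
Sum = Δs · [f(3.7) + f(4.4) + f(5.1) + f(5.8) + f(6.5)].
Sum ≈ 6.8257.

6.8257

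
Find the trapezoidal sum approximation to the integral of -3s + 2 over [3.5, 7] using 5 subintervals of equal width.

Δs = (7 − 3.5)/5 = 0.7.
f(3.5) = -8.5, f(4.2) = -10.6, f(4.9) = -12.7, f(5.6) = -14.8, f(6.3) = -16.9, f(7) = -19.
T_5 = (Δs/2)·[f(s_0) + 2f(s_1) + ... + 2f(s_{4}) + f(s_5)].
Sum = -48.125.

-48.125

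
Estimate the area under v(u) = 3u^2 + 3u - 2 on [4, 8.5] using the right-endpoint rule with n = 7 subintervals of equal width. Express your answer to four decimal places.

685.0102

Δu = (8.5 − 4)/7 = 9/14.
Right endpoints: 65/14, 37/7, 83/14, 46/7, 101/14, 55/7, 8.5.
v(65/14) = 15013/196, v(37/7) = 4786/49, v(83/14) = 23761/196, v(46/7) = 7216/49, v(101/14) = 34453/196, v(55/7) = 10132/49, v(8.5) = 240.25.
Sum = Δu · [v(65/14) + v(37/7) + v(83/14) + ...].
Sum ≈ 685.0102.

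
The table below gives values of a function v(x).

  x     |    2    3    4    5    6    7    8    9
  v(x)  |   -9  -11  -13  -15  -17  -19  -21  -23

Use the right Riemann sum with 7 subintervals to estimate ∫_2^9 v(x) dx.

Δx = 1.
Sum = 1·[(-11) + (-13) + (-15) + (-17) + (-19) + (-21) + (-23)] = -119.

-119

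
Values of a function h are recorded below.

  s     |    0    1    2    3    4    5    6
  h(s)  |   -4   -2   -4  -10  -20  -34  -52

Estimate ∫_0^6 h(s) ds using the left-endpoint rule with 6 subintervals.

-74

Δs = 1.
Sum = 1·[(-4) + (-2) + (-4) + (-10) + (-20) + (-34)] = -74.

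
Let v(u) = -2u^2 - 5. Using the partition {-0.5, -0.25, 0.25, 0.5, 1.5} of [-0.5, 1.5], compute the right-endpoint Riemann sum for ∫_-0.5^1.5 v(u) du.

Subinterval widths: 0.25, 0.5, 0.25, 1.
Right endpoints: -0.25, 0.25, 0.5, 1.5.
v(-0.25) = -5.125, v(0.25) = -5.125, v(0.5) = -5.5, v(1.5) = -9.5.
Sum = Σ Δu_i · v(u_i).
Sum = -14.71875.

-14.71875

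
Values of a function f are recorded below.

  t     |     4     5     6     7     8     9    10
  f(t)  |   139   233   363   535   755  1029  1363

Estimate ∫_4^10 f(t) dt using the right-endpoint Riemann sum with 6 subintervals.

4278

Δt = 1.
Sum = 1·[233 + 363 + 535 + 755 + 1029 + 1363] = 4278.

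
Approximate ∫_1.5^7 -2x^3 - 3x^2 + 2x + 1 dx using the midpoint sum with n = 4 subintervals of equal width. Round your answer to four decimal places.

-1460.6475

Δx = (7 − 1.5)/4 = 1.375.
Midpoints: 2.1875, 3.5625, 4.9375, 6.3125.
f(2.1875) = -61267/2048, f(3.5625) = -246529/2048, f(4.9375) = -620551/2048, f(6.3125) = -1247221/2048.
Sum = Δx · [f(2.1875) + f(3.5625) + f(4.9375) + f(6.3125)].
Sum ≈ -1460.6475.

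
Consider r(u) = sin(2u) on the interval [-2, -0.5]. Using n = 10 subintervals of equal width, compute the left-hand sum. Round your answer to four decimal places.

Δu = (-0.5 − (-2))/10 = 0.15.
Left endpoints: -2, -1.85, -1.7, -1.55, -1.4, -1.25, -1.1, -0.95, -0.8, -0.65.
r(-2) ≈ 0.7568, r(-1.85) ≈ 0.5298, r(-1.7) ≈ 0.2555, r(-1.55) ≈ -0.0416, r(-1.4) ≈ -0.3350, r(-1.25) ≈ -0.5985, r(-1.1) ≈ -0.8085, r(-0.95) ≈ -0.9463, r(-0.8) ≈ -0.9996, r(-0.65) ≈ -0.9636.
Sum = Δu · [r(-2) + r(-1.85) + r(-1.7) + ...].
Sum ≈ -0.4726.

-0.4726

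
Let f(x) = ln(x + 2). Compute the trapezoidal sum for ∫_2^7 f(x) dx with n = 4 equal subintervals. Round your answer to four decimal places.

9.2119

Δx = (7 − 2)/4 = 1.25.
f(2) ≈ 1.3863, f(3.25) ≈ 1.6582, f(4.5) ≈ 1.8718, f(5.75) ≈ 2.0477, f(7) ≈ 2.1972.
T_4 = (Δx/2)·[f(x_0) + 2f(x_1) + 2f(x_2) + 2f(x_3) + f(x_4)].
Sum ≈ 9.2119.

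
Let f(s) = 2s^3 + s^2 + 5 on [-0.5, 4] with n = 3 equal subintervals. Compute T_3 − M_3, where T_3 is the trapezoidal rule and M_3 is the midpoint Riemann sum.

29.109375

T_3 = 191.25.
M_3 = 162.140625.
T_3 − M_3 = 29.109375.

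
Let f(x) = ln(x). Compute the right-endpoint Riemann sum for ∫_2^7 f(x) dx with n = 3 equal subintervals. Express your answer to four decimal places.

Δx = (7 − 2)/3 = 5/3.
Right endpoints: 11/3, 16/3, 7.
f(11/3) ≈ 1.2993, f(16/3) ≈ 1.6740, f(7) ≈ 1.9459.
Sum = Δx · [f(11/3) + f(16/3) + f(7)].
Sum ≈ 8.1986.

8.1986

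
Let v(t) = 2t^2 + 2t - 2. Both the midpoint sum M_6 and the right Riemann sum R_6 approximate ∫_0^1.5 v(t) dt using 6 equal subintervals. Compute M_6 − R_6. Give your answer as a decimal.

M_6 = 1.484375.
R_6 = 2.46875.
M_6 − R_6 = -0.984375.

-0.984375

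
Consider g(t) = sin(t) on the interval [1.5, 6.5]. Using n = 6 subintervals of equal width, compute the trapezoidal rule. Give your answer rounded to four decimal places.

-0.8528

Δt = (6.5 − 1.5)/6 = 5/6.
g(1.5) ≈ 0.9975, g(7/3) ≈ 0.7231, g(19/6) ≈ -0.0251, g(4) ≈ -0.7568, g(29/6) ≈ -0.9927, g(17/3) ≈ -0.5782, g(6.5) ≈ 0.2151.
T_6 = (Δt/2)·[g(t_0) + 2g(t_1) + ... + 2g(t_{5}) + g(t_6)].
Sum ≈ -0.8528.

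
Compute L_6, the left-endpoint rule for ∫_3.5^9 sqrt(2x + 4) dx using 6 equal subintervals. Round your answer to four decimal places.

21.5996

Δx = (9 − 3.5)/6 = 11/12.
Left endpoints: 3.5, 53/12, 16/3, 6.25, 43/6, 97/12.
f(3.5) ≈ 3.3166, f(53/12) ≈ 3.5824, f(16/3) ≈ 3.8297, f(6.25) ≈ 4.0620, f(43/6) ≈ 4.2817, f(97/12) ≈ 4.4907.
Sum = Δx · [f(3.5) + f(53/12) + f(16/3) + ...].
Sum ≈ 21.5996.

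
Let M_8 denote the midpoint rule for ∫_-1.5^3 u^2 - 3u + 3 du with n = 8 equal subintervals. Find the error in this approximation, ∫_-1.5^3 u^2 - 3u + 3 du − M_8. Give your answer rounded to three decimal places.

0.119

Exact integral: ∫_-1.5^3 f(u) du = 13.5.
M_8 ≈ 13.38135.
Error ≈ 13.5 − 13.38135 ≈ 0.119.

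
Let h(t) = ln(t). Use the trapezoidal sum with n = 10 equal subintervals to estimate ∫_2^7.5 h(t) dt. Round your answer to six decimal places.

Δt = (7.5 − 2)/10 = 0.55.
h(2) ≈ 0.693147, h(2.55) ≈ 0.936093, h(3.1) ≈ 1.131402, h(3.65) ≈ 1.294727, h(4.2) ≈ 1.435085, h(4.75) ≈ 1.558145, h(5.3) ≈ 1.667707, h(5.85) ≈ 1.766442, h(6.4) ≈ 1.856298, h(6.95) ≈ 1.938742, h(7.5) ≈ 2.014903.
T_10 = (Δt/2)·[h(t_0) + 2h(t_1) + ... + 2h(t_{9}) + h(t_10)].
Sum ≈ 8.216266.

8.216266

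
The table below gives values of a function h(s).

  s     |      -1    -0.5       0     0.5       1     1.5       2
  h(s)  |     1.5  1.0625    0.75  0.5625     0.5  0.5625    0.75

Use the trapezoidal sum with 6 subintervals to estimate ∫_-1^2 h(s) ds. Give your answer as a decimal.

Δs = 0.5.
T_6 = (0.5/2)·[1.5 + 2·1.0625 + 2·0.75 + 2·0.5625 + 2·0.5 + 2·0.5625 + 0.75] = 2.28125.

2.28125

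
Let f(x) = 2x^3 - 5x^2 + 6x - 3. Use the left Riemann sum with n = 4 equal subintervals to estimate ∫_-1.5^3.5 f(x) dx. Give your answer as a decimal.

-33.59375

Δx = (3.5 − (-1.5))/4 = 1.25.
Left endpoints: -1.5, -0.25, 1, 2.25.
f(-1.5) = -30, f(-0.25) = -4.84375, f(1) = 0, f(2.25) = 7.96875.
Sum = Δx · [f(-1.5) + f(-0.25) + f(1) + f(2.25)].
Sum = -33.59375.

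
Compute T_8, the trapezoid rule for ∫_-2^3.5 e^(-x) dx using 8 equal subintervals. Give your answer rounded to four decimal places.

Δx = (3.5 − (-2))/8 = 0.6875.
f(-2) ≈ 7.3891, f(-1.3125) ≈ 3.7155, f(-0.625) ≈ 1.8682, f(0.0625) ≈ 0.9394, f(0.75) ≈ 0.4724, f(1.4375) ≈ 0.2375, f(2.125) ≈ 0.1194, f(2.8125) ≈ 0.0601, f(3.5) ≈ 0.0302.
T_8 = (Δx/2)·[f(x_0) + 2f(x_1) + ... + 2f(x_{7}) + f(x_8)].
Sum ≈ 7.6465.

7.6465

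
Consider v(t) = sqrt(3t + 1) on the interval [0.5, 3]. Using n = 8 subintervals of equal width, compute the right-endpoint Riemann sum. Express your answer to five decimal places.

6.39208

Δt = (3 − 0.5)/8 = 0.3125.
Right endpoints: 0.8125, 1.125, 1.4375, 1.75, 2.0625, 2.375, 2.6875, 3.
v(0.8125) ≈ 1.85405, v(1.125) ≈ 2.09165, v(1.4375) ≈ 2.30489, v(1.75) ≈ 2.50000, v(2.0625) ≈ 2.68095, v(2.375) ≈ 2.85044, v(2.6875) ≈ 3.01040, v(3) ≈ 3.16228.
Sum = Δt · [v(0.8125) + v(1.125) + v(1.4375) + ...].
Sum ≈ 6.39208.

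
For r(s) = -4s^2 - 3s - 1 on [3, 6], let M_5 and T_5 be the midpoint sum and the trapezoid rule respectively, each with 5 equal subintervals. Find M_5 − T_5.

M_5 = -295.14.
T_5 = -296.22.
M_5 − T_5 = 1.08.

1.08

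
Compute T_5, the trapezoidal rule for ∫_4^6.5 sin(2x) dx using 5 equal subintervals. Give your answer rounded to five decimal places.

-0.48185

Δx = (6.5 − 4)/5 = 0.5.
f(4) ≈ 0.98936, f(4.5) ≈ 0.41212, f(5) ≈ -0.54402, f(5.5) ≈ -0.99999, f(6) ≈ -0.53657, f(6.5) ≈ 0.42017.
T_5 = (Δx/2)·[f(x_0) + 2f(x_1) + ... + 2f(x_{4}) + f(x_5)].
Sum ≈ -0.48185.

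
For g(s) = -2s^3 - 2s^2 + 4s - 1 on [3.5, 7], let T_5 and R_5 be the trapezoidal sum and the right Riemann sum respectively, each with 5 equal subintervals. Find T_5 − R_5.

T_5 = -1265.1275.
R_5 = -1496.04.
T_5 − R_5 = 230.9125.

230.9125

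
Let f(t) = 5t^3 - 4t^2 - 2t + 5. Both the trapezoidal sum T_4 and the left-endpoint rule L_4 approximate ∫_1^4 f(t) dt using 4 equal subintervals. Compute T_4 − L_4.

T_4 = 244.171875.
L_4 = 150.796875.
T_4 − L_4 = 93.375.

93.375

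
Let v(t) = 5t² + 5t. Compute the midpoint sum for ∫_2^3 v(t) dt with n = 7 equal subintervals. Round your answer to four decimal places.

Δt = (3 − 2)/7 = 1/7.
Midpoints: 29/14, 31/14, 33/14, 2.5, 37/14, 39/14, 41/14.
v(29/14) = 6235/196, v(31/14) = 6975/196, v(33/14) = 7755/196, v(2.5) = 43.75, v(37/14) = 9435/196, v(39/14) = 10335/196, v(41/14) = 11275/196.
Sum = Δt · [v(29/14) + v(31/14) + v(33/14) + ...].
Sum ≈ 44.1582.

44.1582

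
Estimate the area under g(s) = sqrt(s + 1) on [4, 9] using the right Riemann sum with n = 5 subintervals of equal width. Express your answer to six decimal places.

Δs = (9 − 4)/5 = 1.
Right endpoints: 5, 6, 7, 8, 9.
g(5) ≈ 2.449490, g(6) ≈ 2.645751, g(7) ≈ 2.828427, g(8) ≈ 3.000000, g(9) ≈ 3.162278.
Sum = Δs · [g(5) + g(6) + g(7) + g(8) + g(9)].
Sum ≈ 14.085946.

14.085946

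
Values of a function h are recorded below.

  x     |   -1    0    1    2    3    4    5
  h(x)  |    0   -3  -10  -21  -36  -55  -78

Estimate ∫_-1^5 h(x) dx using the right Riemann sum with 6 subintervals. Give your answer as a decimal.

-203

Δx = 1.
Sum = 1·[(-3) + (-10) + (-21) + (-36) + (-55) + (-78)] = -203.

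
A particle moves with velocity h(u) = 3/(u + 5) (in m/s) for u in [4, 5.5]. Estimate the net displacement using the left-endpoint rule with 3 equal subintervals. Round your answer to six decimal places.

0.474561

Δu = (5.5 − 4)/3 = 0.5.
Left endpoints: 4, 4.5, 5.
h(4) = 1/3, h(4.5) = 6/19, h(5) = 0.3.
Sum = Δu · [h(4) + h(4.5) + h(5)].
Sum ≈ 0.474561.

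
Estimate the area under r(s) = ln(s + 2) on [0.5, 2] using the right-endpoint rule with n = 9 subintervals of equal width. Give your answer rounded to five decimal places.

1.79327

Δs = (2 − 0.5)/9 = 1/6.
Right endpoints: 2/3, 5/6, 1, 7/6, 4/3, 1.5, 5/3, 11/6, 2.
r(2/3) ≈ 0.98083, r(5/6) ≈ 1.04145, r(1) ≈ 1.09861, r(7/6) ≈ 1.15268, r(4/3) ≈ 1.20397, r(1.5) ≈ 1.25276, r(5/3) ≈ 1.29928, r(11/6) ≈ 1.34373, r(2) ≈ 1.38629.
Sum = Δs · [r(2/3) + r(5/6) + r(1) + ...].
Sum ≈ 1.79327.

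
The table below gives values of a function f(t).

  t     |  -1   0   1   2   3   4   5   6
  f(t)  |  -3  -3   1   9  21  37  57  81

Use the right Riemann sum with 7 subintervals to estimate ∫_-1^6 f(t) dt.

Δt = 1.
Sum = 1·[(-3) + 1 + 9 + 21 + 37 + 57 + 81] = 203.

203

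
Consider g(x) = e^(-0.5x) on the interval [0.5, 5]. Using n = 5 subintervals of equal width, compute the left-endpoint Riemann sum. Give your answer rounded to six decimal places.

Δx = (5 − 0.5)/5 = 0.9.
Left endpoints: 0.5, 1.4, 2.3, 3.2, 4.1.
g(0.5) ≈ 0.778801, g(1.4) ≈ 0.496585, g(2.3) ≈ 0.316637, g(3.2) ≈ 0.201897, g(4.1) ≈ 0.128735.
Sum = Δx · [g(0.5) + g(1.4) + g(2.3) + g(3.2) + g(4.1)].
Sum ≈ 1.730389.

1.730389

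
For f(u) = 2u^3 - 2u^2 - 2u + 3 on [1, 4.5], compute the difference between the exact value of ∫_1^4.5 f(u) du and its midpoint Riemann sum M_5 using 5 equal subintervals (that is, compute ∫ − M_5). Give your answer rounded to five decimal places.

2.07229

Exact integral: ∫_1^4.5 f(u) du ≈ 135.6979167.
M_5 = 133.625625.
Error ≈ 135.6979167 − 133.625625 ≈ 2.07229.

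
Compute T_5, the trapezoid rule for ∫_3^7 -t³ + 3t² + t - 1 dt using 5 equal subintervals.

-253.12

Δt = (7 − 3)/5 = 0.8.
f(3) = 2, f(3.8) = -8.752, f(4.6) = -30.256, f(5.4) = -65.584, f(6.2) = -117.808, f(7) = -190.
T_5 = (Δt/2)·[f(t_0) + 2f(t_1) + ... + 2f(t_{4}) + f(t_5)].
Sum = -253.12.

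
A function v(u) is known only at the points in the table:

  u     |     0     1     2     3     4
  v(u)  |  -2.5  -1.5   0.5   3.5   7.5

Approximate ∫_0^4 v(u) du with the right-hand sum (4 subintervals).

Δu = 1.
Sum = 1·[(-1.5) + 0.5 + 3.5 + 7.5] = 10.

10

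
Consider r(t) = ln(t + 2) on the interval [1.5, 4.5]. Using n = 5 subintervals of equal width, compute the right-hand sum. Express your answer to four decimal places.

4.9638

Δt = (4.5 − 1.5)/5 = 0.6.
Right endpoints: 2.1, 2.7, 3.3, 3.9, 4.5.
r(2.1) ≈ 1.4110, r(2.7) ≈ 1.5476, r(3.3) ≈ 1.6677, r(3.9) ≈ 1.7750, r(4.5) ≈ 1.8718.
Sum = Δt · [r(2.1) + r(2.7) + r(3.3) + r(3.9) + r(4.5)].
Sum ≈ 4.9638.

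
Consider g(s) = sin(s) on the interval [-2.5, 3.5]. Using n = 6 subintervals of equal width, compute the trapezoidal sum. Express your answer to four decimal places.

0.1238

Δs = (3.5 − (-2.5))/6 = 1.
g(-2.5) ≈ -0.5985, g(-1.5) ≈ -0.9975, g(-0.5) ≈ -0.4794, g(0.5) ≈ 0.4794, g(1.5) ≈ 0.9975, g(2.5) ≈ 0.5985, g(3.5) ≈ -0.3508.
T_6 = (Δs/2)·[g(s_0) + 2g(s_1) + ... + 2g(s_{5}) + g(s_6)].
Sum ≈ 0.1238.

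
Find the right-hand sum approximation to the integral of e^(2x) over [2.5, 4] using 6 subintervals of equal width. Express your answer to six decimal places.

1799.723980

Δx = (4 − 2.5)/6 = 0.25.
Right endpoints: 2.75, 3, 3.25, 3.5, 3.75, 4.
f(2.75) ≈ 244.691932, f(3) ≈ 403.428793, f(3.25) ≈ 665.141633, f(3.5) ≈ 1096.633158, f(3.75) ≈ 1808.042414, f(4) ≈ 2980.957987.
Sum = Δx · [f(2.75) + f(3) + f(3.25) + ...].
Sum ≈ 1799.723980.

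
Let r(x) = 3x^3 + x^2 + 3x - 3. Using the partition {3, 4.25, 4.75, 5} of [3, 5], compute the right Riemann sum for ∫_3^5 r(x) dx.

Subinterval widths: 1.25, 0.5, 0.25.
Right endpoints: 4.25, 4.75, 5.
r(4.25) = 258.109375, r(4.75) = 355.328125, r(5) = 412.
Sum = Σ Δx_i · r(x_i).
Sum = 603.30078125.

603.30078125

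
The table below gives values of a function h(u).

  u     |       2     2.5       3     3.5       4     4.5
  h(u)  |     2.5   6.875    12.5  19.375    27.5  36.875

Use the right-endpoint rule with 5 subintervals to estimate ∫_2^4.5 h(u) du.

Δu = 0.5.
Sum = 0.5·[6.875 + 12.5 + 19.375 + 27.5 + 36.875] = 51.5625.

51.5625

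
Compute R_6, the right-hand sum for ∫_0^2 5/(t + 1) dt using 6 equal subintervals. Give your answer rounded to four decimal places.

Δt = (2 − 0)/6 = 1/3.
Right endpoints: 1/3, 2/3, 1, 4/3, 5/3, 2.
f(1/3) = 3.75, f(2/3) = 3, f(1) = 2.5, f(4/3) = 15/7, f(5/3) = 1.875, f(2) = 5/3.
Sum = Δt · [f(1/3) + f(2/3) + f(1) + ...].
Sum ≈ 4.9782.

4.9782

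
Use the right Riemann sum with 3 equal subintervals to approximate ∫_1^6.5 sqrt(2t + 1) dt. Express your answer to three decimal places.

Δt = (6.5 − 1)/3 = 11/6.
Right endpoints: 17/6, 14/3, 6.5.
f(17/6) ≈ 2.582, f(14/3) ≈ 3.215, f(6.5) ≈ 3.742.
Sum = Δt · [f(17/6) + f(14/3) + f(6.5)].
Sum ≈ 17.487.

17.487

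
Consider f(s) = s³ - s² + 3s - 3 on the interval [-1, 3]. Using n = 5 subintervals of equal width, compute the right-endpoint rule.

Δs = (3 − (-1))/5 = 0.8.
Right endpoints: -0.2, 0.6, 1.4, 2.2, 3.
f(-0.2) = -3.648, f(0.6) = -1.344, f(1.4) = 1.984, f(2.2) = 9.408, f(3) = 24.
Sum = Δs · [f(-0.2) + f(0.6) + f(1.4) + f(2.2) + f(3)].
Sum = 24.32.

24.32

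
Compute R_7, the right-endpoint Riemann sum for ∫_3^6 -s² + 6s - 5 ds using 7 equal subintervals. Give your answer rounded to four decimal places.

0.9796

Δs = (6 − 3)/7 = 3/7.
Right endpoints: 24/7, 27/7, 30/7, 33/7, 36/7, 39/7, 6.
f(24/7) = 187/49, f(27/7) = 160/49, f(30/7) = 115/49, f(33/7) = 52/49, f(36/7) = -29/49, f(39/7) = -128/49, f(6) = -5.
Sum = Δs · [f(24/7) + f(27/7) + f(30/7) + ...].
Sum ≈ 0.9796.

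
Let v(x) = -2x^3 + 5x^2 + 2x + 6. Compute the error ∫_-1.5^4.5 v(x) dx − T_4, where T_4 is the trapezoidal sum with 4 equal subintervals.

9

Exact integral: ∫_-1.5^4.5 v(x) dx = 9.
T_4 = 0.
Error = 9 − 0 = 9.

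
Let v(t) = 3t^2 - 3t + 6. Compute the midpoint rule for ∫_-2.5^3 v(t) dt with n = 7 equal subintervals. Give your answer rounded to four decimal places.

Δt = (3 − (-2.5))/7 = 11/14.
Midpoints: -59/28, -37/28, -15/28, 0.25, 29/28, 51/28, 73/28.
v(-59/28) = 20103/784, v(-37/28) = 11919/784, v(-15/28) = 6639/784, v(0.25) = 5.4375, v(29/28) = 4791/784, v(51/28) = 8223/784, v(73/28) = 14559/784.
Sum = Δt · [v(-59/28) + v(-37/28) + v(-15/28) + ...].
Sum ≈ 70.6511.

70.6511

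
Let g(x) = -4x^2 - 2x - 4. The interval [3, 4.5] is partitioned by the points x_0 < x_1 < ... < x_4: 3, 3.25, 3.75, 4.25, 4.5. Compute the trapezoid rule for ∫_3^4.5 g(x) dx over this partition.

-102.9375

Subinterval widths: 0.25, 0.5, 0.5, 0.25.
g(3) = -46, g(3.25) = -52.75, g(3.75) = -67.75, g(4.25) = -84.75, g(4.5) = -94.
On each subinterval the trapezoid contributes (Δx_i/2)·[g(x_{i-1}) + g(x_i)].
Sum = -102.9375.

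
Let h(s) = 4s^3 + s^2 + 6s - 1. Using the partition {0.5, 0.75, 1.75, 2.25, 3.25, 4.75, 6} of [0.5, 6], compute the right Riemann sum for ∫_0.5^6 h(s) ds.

Subinterval widths: 0.25, 1, 0.5, 1, 1.5, 1.25.
Right endpoints: 0.75, 1.75, 2.25, 3.25, 4.75, 6.
h(0.75) = 5.75, h(1.75) = 34, h(2.25) = 63.125, h(3.25) = 166.375, h(4.75) = 478.75, h(6) = 935.
Sum = Σ Δs_i · h(s_i).
Sum = 2120.25.

2120.25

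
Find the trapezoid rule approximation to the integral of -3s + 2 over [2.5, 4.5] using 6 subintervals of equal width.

Δs = (4.5 − 2.5)/6 = 1/3.
f(2.5) = -5.5, f(17/6) = -6.5, f(19/6) = -7.5, f(3.5) = -8.5, f(23/6) = -9.5, f(25/6) = -10.5, f(4.5) = -11.5.
T_6 = (Δs/2)·[f(s_0) + 2f(s_1) + ... + 2f(s_{5}) + f(s_6)].
Sum = -17.

-17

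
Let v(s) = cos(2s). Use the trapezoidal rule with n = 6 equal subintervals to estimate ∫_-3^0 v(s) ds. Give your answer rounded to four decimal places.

Δs = (0 − (-3))/6 = 0.5.
v(-3) ≈ 0.9602, v(-2.5) ≈ 0.2837, v(-2) ≈ -0.6536, v(-1.5) ≈ -0.9900, v(-1) ≈ -0.4161, v(-0.5) ≈ 0.5403, v(0) ≈ 1.0000.
T_6 = (Δs/2)·[v(s_0) + 2v(s_1) + ... + 2v(s_{5}) + v(s_6)].
Sum ≈ -0.1279.

-0.1279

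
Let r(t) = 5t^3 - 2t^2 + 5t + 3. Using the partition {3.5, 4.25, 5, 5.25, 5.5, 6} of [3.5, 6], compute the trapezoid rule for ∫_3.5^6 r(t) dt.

Subinterval widths: 0.75, 0.75, 0.25, 0.25, 0.5.
r(3.5) = 210.375, r(4.25) = 371.953125, r(5) = 603, r(5.25) = 697.640625, r(5.5) = 801.875, r(6) = 1041.
On each subinterval the trapezoid contributes (Δt_i/2)·[r(t_{i-1}) + r(t_i)].
Sum = 1394.71875.

1394.71875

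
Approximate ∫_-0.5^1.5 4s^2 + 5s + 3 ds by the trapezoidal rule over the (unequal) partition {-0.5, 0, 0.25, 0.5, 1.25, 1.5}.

Subinterval widths: 0.5, 0.25, 0.25, 0.75, 0.25.
f(-0.5) = 1.5, f(0) = 3, f(0.25) = 4.5, f(0.5) = 6.5, f(1.25) = 15.5, f(1.5) = 19.5.
On each subinterval the trapezoid contributes (Δs_i/2)·[f(s_{i-1}) + f(s_i)].
Sum = 16.0625.

16.0625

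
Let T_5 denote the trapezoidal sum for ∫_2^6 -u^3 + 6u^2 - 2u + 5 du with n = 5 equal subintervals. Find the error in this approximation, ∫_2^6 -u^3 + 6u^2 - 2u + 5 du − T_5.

Exact integral: ∫_2^6 f(u) du = 84.
T_5 = 81.44.
Error = 84 − 81.44 = 2.56.

2.56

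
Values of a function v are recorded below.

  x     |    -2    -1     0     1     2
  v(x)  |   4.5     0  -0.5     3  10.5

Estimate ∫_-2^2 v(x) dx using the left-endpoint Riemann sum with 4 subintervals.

7

Δx = 1.
Sum = 1·[4.5 + 0 + (-0.5) + 3] = 7.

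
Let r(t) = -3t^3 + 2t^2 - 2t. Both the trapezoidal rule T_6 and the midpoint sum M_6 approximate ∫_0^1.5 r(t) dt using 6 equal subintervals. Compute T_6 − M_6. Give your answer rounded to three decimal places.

-0.111

T_6 = -3.87109375.
M_6 ≈ -3.75977.
T_6 − M_6 ≈ -0.111.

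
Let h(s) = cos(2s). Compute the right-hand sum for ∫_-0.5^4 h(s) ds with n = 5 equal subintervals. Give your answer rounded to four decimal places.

0.3452

Δs = (4 − (-0.5))/5 = 0.9.
Right endpoints: 0.4, 1.3, 2.2, 3.1, 4.
h(0.4) ≈ 0.6967, h(1.3) ≈ -0.8569, h(2.2) ≈ -0.3073, h(3.1) ≈ 0.9965, h(4) ≈ -0.1455.
Sum = Δs · [h(0.4) + h(1.3) + h(2.2) + h(3.1) + h(4)].
Sum ≈ 0.3452.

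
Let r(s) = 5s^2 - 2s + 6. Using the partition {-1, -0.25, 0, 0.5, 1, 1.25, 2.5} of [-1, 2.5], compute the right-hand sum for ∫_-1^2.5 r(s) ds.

57.375

Subinterval widths: 0.75, 0.25, 0.5, 0.5, 0.25, 1.25.
Right endpoints: -0.25, 0, 0.5, 1, 1.25, 2.5.
r(-0.25) = 6.8125, r(0) = 6, r(0.5) = 6.25, r(1) = 9, r(1.25) = 11.3125, r(2.5) = 32.25.
Sum = Σ Δs_i · r(s_i).
Sum = 57.375.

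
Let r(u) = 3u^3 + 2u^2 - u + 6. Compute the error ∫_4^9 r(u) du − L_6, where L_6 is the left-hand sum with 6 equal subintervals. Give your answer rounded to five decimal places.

848.32176

Exact integral: ∫_4^9 r(u) du ≈ 5169.5833333.
L_6 ≈ 4321.2615741.
Error ≈ 5169.5833333 − 4321.2615741 ≈ 848.32176.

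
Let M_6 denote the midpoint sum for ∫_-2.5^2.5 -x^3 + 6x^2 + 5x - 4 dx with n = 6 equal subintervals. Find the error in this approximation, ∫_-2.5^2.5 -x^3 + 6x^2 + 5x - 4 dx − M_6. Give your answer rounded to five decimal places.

Exact integral: ∫_-2.5^2.5 f(x) dx = 42.5.
M_6 ≈ 40.7638889.
Error ≈ 42.5 − 40.7638889 ≈ 1.73611.

1.73611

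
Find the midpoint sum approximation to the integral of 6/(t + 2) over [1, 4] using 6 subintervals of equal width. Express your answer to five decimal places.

4.15371

Δt = (4 − 1)/6 = 0.5.
Midpoints: 1.25, 1.75, 2.25, 2.75, 3.25, 3.75.
f(1.25) = 24/13, f(1.75) = 1.6, f(2.25) = 24/17, f(2.75) = 24/19, f(3.25) = 8/7, f(3.75) = 24/23.
Sum = Δt · [f(1.25) + f(1.75) + f(2.25) + ...].
Sum ≈ 4.15371.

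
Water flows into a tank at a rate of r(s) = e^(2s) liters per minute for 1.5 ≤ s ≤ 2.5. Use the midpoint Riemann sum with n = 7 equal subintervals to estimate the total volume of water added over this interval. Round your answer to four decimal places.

63.9461

Δs = (2.5 − 1.5)/7 = 1/7.
Midpoints: 11/7, 12/7, 13/7, 2, 15/7, 16/7, 17/7.
r(11/7) ≈ 23.1700, r(12/7) ≈ 30.8326, r(13/7) ≈ 41.0293, r(2) ≈ 54.5982, r(15/7) ≈ 72.6544, r(16/7) ≈ 96.6821, r(17/7) ≈ 128.6561.
Sum = Δs · [r(11/7) + r(12/7) + r(13/7) + ...].
Sum ≈ 63.9461.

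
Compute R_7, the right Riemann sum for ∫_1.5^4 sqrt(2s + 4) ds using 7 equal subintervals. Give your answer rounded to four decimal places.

Δs = (4 − 1.5)/7 = 5/14.
Right endpoints: 13/7, 31/14, 18/7, 41/14, 23/7, 51/14, 4.
f(13/7) ≈ 2.7775, f(31/14) ≈ 2.9032, f(18/7) ≈ 3.0237, f(41/14) ≈ 3.1396, f(23/7) ≈ 3.2514, f(51/14) ≈ 3.3594, f(4) ≈ 3.4641.
Sum = Δs · [f(13/7) + f(31/14) + f(18/7) + ...].
Sum ≈ 7.8282.

7.8282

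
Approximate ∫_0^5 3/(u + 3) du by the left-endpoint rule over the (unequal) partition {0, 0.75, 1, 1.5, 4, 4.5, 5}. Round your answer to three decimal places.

Subinterval widths: 0.75, 0.25, 0.5, 2.5, 0.5, 0.5.
Left endpoints: 0, 0.75, 1, 1.5, 4, 4.5.
f(0) = 1, f(0.75) = 0.8, f(1) = 0.75, f(1.5) = 2/3, f(4) = 3/7, f(4.5) = 0.4.
Sum = Σ Δu_i · f(u_i).
Sum ≈ 3.406.

3.406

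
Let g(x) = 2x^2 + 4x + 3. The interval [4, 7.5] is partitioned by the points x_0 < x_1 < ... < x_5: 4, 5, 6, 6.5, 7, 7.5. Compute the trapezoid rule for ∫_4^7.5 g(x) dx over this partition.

Subinterval widths: 1, 1, 0.5, 0.5, 0.5.
g(4) = 51, g(5) = 73, g(6) = 99, g(6.5) = 113.5, g(7) = 129, g(7.5) = 145.5.
On each subinterval the trapezoid contributes (Δx_i/2)·[g(x_{i-1}) + g(x_i)].
Sum = 330.375.

330.375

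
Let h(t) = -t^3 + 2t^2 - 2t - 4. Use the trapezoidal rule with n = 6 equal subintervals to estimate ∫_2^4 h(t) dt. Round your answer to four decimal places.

-42.9259

Δt = (4 − 2)/6 = 1/3.
h(2) = -8, h(7/3) = -283/27, h(8/3) = -380/27, h(3) = -19, h(10/3) = -688/27, h(11/3) = -911/27, h(4) = -44.
T_6 = (Δt/2)·[h(t_0) + 2h(t_1) + ... + 2h(t_{5}) + h(t_6)].
Sum ≈ -42.9259.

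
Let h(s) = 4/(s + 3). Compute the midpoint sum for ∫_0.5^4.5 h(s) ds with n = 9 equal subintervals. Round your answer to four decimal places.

Δs = (4.5 − 0.5)/9 = 4/9.
Midpoints: 13/18, 7/6, 29/18, 37/18, 2.5, 53/18, 61/18, 23/6, 77/18.
h(13/18) = 72/67, h(7/6) = 0.96, h(29/18) = 72/83, h(37/18) = 72/91, h(2.5) = 8/11, h(53/18) = 72/107, h(61/18) = 72/115, h(23/6) = 24/41, h(77/18) = 72/131.
Sum = Δs · [h(13/18) + h(7/6) + h(29/18) + ...].
Sum ≈ 3.0465.

3.0465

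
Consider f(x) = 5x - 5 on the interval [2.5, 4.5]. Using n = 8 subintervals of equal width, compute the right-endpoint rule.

26.25

Δx = (4.5 − 2.5)/8 = 0.25.
Right endpoints: 2.75, 3, 3.25, 3.5, 3.75, 4, 4.25, 4.5.
f(2.75) = 8.75, f(3) = 10, f(3.25) = 11.25, f(3.5) = 12.5, f(3.75) = 13.75, f(4) = 15, f(4.25) = 16.25, f(4.5) = 17.5.
Sum = Δx · [f(2.75) + f(3) + f(3.25) + ...].
Sum = 26.25.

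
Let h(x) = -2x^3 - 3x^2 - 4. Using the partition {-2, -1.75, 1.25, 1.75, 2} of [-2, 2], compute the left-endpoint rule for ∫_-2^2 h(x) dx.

Subinterval widths: 0.25, 3, 0.5, 0.25.
Left endpoints: -2, -1.75, 1.25, 1.75.
h(-2) = 0, h(-1.75) = -2.46875, h(1.25) = -12.59375, h(1.75) = -23.90625.
Sum = Σ Δx_i · h(x_i).
Sum = -19.6796875.

-19.6796875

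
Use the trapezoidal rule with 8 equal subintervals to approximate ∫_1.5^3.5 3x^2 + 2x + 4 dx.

Δx = (3.5 − 1.5)/8 = 0.25.
f(1.5) = 13.75, f(1.75) = 16.6875, f(2) = 20, f(2.25) = 23.6875, f(2.5) = 27.75, f(2.75) = 32.1875, f(3) = 37, f(3.25) = 42.1875, f(3.5) = 47.75.
T_8 = (Δx/2)·[f(x_0) + 2f(x_1) + ... + 2f(x_{7}) + f(x_8)].
Sum = 57.5625.

57.5625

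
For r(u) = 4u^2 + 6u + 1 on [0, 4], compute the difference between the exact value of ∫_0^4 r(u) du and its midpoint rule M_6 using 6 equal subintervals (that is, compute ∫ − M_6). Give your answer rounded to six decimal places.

0.592593

Exact integral: ∫_0^4 r(u) du ≈ 137.33333333.
M_6 ≈ 136.74074074.
Error ≈ 137.33333333 − 136.74074074 ≈ 0.592593.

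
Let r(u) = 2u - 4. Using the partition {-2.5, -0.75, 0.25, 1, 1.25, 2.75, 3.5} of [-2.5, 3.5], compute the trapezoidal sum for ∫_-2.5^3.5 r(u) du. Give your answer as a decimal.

Subinterval widths: 1.75, 1, 0.75, 0.25, 1.5, 0.75.
r(-2.5) = -9, r(-0.75) = -5.5, r(0.25) = -3.5, r(1) = -2, r(1.25) = -1.5, r(2.75) = 1.5, r(3.5) = 3.
On each subinterval the trapezoid contributes (Δu_i/2)·[r(u_{i-1}) + r(u_i)].
Sum = -18.

-18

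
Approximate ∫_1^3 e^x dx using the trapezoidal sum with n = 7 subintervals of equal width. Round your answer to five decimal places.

17.48524

Δx = (3 − 1)/7 = 2/7.
f(1) ≈ 2.71828, f(9/7) ≈ 3.61725, f(11/7) ≈ 4.81352, f(13/7) ≈ 6.40541, f(15/7) ≈ 8.52376, f(17/7) ≈ 11.34267, f(19/7) ≈ 15.09382, f(3) ≈ 20.08554.
T_7 = (Δx/2)·[f(x_0) + 2f(x_1) + ... + 2f(x_{6}) + f(x_7)].
Sum ≈ 17.48524.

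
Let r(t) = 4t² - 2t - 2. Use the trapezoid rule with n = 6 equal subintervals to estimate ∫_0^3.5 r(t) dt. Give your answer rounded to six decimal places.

38.710648

Δt = (3.5 − 0)/6 = 7/12.
r(0) = -2, r(7/12) = -65/36, r(7/6) = 10/9, r(1.75) = 6.75, r(7/3) = 136/9, r(35/12) = 943/36, r(3.5) = 40.
T_6 = (Δt/2)·[r(t_0) + 2r(t_1) + ... + 2r(t_{5}) + r(t_6)].
Sum ≈ 38.710648.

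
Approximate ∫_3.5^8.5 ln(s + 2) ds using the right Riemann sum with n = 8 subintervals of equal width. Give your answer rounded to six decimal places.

Δs = (8.5 − 3.5)/8 = 0.625.
Right endpoints: 4.125, 4.75, 5.375, 6, 6.625, 7.25, 7.875, 8.5.
f(4.125) ≈ 1.812379, f(4.75) ≈ 1.909543, f(5.375) ≈ 1.998096, f(6) ≈ 2.079442, f(6.625) ≈ 2.154665, f(7.25) ≈ 2.224624, f(7.875) ≈ 2.290006, f(8.5) ≈ 2.351375.
Sum = Δs · [f(4.125) + f(4.75) + f(5.375) + ...].
Sum ≈ 10.512580.

10.512580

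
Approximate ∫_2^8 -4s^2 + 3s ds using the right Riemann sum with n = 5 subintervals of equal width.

Δs = (8 − 2)/5 = 1.2.
Right endpoints: 3.2, 4.4, 5.6, 6.8, 8.
f(3.2) = -31.36, f(4.4) = -64.24, f(5.6) = -108.64, f(6.8) = -164.56, f(8) = -232.
Sum = Δs · [f(3.2) + f(4.4) + f(5.6) + f(6.8) + f(8)].
Sum = -720.96.

-720.96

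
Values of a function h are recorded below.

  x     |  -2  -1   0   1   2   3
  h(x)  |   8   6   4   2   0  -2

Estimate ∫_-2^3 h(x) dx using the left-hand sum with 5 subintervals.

20

Δx = 1.
Sum = 1·[8 + 6 + 4 + 2 + 0] = 20.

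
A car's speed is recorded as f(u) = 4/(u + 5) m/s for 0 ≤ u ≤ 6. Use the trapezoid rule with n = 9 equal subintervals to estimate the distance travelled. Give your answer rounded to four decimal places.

3.1585

Δu = (6 − 0)/9 = 2/3.
f(0) = 0.8, f(2/3) = 12/17, f(4/3) = 12/19, f(2) = 4/7, f(8/3) = 12/23, f(10/3) = 0.48, f(4) = 4/9, f(14/3) = 12/29, f(16/3) = 12/31, f(6) = 4/11.
T_9 = (Δu/2)·[f(u_0) + 2f(u_1) + ... + 2f(u_{8}) + f(u_9)].
Sum ≈ 3.1585.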